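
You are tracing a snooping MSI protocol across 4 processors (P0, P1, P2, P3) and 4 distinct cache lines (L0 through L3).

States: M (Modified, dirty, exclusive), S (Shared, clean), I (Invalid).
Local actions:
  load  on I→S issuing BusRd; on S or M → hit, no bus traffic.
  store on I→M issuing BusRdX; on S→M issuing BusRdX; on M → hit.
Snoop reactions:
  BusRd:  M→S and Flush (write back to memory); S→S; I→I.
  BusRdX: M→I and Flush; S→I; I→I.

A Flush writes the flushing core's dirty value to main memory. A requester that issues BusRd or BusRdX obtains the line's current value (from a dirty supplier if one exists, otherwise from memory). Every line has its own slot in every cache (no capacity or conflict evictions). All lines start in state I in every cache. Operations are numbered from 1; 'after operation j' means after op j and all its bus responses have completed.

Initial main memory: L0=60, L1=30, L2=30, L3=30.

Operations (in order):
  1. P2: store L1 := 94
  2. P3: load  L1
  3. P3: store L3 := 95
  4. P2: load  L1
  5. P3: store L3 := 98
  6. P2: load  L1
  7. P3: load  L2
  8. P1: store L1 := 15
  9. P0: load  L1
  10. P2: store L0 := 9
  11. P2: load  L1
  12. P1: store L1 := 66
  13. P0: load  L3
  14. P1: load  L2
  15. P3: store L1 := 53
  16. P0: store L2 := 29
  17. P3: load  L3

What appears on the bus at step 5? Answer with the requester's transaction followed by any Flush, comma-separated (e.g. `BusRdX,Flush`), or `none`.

  op1 P2: store L1 := 94 → I/I/M/I on L1; bus BusRdX; mem=30
  op2 P3: load  L1 → I/I/S/S on L1; bus BusRd Flush; mem=94
  op3 P3: store L3 := 95 → I/I/I/M on L3; bus BusRdX; mem=30
  op4 P2: load  L1 → I/I/S/S on L1; bus (none); mem=94
  op5 P3: store L3 := 98 → I/I/I/M on L3; bus (none); mem=30
  op6 P2: load  L1 → I/I/S/S on L1; bus (none); mem=94
  op7 P3: load  L2 → I/I/I/S on L2; bus BusRd; mem=30
  op8 P1: store L1 := 15 → I/M/I/I on L1; bus BusRdX; mem=94
  op9 P0: load  L1 → S/S/I/I on L1; bus BusRd Flush; mem=15
  op10 P2: store L0 := 9 → I/I/M/I on L0; bus BusRdX; mem=60
  op11 P2: load  L1 → S/S/S/I on L1; bus BusRd; mem=15
  op12 P1: store L1 := 66 → I/M/I/I on L1; bus BusRdX; mem=15
  op13 P0: load  L3 → S/I/I/S on L3; bus BusRd Flush; mem=98
  op14 P1: load  L2 → I/S/I/S on L2; bus BusRd; mem=30
  op15 P3: store L1 := 53 → I/I/I/M on L1; bus BusRdX Flush; mem=66
  op16 P0: store L2 := 29 → M/I/I/I on L2; bus BusRdX; mem=30
  op17 P3: load  L3 → S/I/I/S on L3; bus (none); mem=98

bus = none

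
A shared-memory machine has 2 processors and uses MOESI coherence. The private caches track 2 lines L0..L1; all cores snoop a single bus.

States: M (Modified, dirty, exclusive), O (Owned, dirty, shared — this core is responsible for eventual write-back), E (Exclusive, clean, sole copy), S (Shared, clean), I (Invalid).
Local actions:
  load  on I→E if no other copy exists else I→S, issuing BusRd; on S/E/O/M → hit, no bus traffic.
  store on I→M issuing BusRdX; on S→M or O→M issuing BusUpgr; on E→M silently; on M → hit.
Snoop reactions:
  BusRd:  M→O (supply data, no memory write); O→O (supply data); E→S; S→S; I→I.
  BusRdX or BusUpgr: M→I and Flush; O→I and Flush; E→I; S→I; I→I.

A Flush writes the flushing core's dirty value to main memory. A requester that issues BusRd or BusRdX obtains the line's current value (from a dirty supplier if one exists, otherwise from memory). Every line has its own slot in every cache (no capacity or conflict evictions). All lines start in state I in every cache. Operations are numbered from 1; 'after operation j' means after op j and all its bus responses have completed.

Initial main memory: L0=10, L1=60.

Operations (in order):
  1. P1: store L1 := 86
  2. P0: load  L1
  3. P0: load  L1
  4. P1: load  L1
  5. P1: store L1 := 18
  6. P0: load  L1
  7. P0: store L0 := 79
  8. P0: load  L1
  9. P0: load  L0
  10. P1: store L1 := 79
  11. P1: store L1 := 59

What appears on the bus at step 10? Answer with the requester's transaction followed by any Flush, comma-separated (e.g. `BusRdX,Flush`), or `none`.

step 1: P1: store L1 := 86  ⟶  IM  (L1)  txn=BusRdX  M[L1]=60
step 2: P0: load  L1  ⟶  SO  (L1)  txn=BusRd  M[L1]=60
step 3: P0: load  L1  ⟶  SO  (L1)  txn=∅  M[L1]=60
step 4: P1: load  L1  ⟶  SO  (L1)  txn=∅  M[L1]=60
step 5: P1: store L1 := 18  ⟶  IM  (L1)  txn=BusUpgr  M[L1]=60
step 6: P0: load  L1  ⟶  SO  (L1)  txn=BusRd  M[L1]=60
step 7: P0: store L0 := 79  ⟶  MI  (L0)  txn=BusRdX  M[L0]=10
step 8: P0: load  L1  ⟶  SO  (L1)  txn=∅  M[L1]=60
step 9: P0: load  L0  ⟶  MI  (L0)  txn=∅  M[L0]=10
step 10: P1: store L1 := 79  ⟶  IM  (L1)  txn=BusUpgr  M[L1]=60
step 11: P1: store L1 := 59  ⟶  IM  (L1)  txn=∅  M[L1]=60

bus = BusUpgr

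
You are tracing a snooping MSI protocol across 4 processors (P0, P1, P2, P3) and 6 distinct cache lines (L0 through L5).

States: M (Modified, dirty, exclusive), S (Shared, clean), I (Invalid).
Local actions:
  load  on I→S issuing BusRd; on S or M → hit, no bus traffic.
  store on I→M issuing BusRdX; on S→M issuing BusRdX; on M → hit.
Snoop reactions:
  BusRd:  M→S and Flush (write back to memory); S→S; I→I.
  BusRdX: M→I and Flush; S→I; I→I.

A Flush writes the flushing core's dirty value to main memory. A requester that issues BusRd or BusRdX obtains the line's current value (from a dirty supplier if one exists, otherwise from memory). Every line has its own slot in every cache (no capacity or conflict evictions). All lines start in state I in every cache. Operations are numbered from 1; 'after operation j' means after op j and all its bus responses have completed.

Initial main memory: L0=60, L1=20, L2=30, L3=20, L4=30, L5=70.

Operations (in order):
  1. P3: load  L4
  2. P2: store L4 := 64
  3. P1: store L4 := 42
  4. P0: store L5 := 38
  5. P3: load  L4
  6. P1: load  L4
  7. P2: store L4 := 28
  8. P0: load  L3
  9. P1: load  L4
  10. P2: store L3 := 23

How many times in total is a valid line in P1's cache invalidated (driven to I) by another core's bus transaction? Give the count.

invalidations = 1

step 1: P3: load  L4  ⟶  IIIS  (L4)  txn=BusRd  M[L4]=30
step 2: P2: store L4 := 64  ⟶  IIMI  (L4)  txn=BusRdX  M[L4]=30
step 3: P1: store L4 := 42  ⟶  IMII  (L4)  txn=BusRdX+Flush  M[L4]=64
step 4: P0: store L5 := 38  ⟶  MIII  (L5)  txn=BusRdX  M[L5]=70
step 5: P3: load  L4  ⟶  ISIS  (L4)  txn=BusRd+Flush  M[L4]=42
step 6: P1: load  L4  ⟶  ISIS  (L4)  txn=∅  M[L4]=42
step 7: P2: store L4 := 28  ⟶  IIMI  (L4)  txn=BusRdX  M[L4]=42
step 8: P0: load  L3  ⟶  SIII  (L3)  txn=BusRd  M[L3]=20
step 9: P1: load  L4  ⟶  ISSI  (L4)  txn=BusRd+Flush  M[L4]=28
step 10: P2: store L3 := 23  ⟶  IIMI  (L3)  txn=BusRdX  M[L3]=20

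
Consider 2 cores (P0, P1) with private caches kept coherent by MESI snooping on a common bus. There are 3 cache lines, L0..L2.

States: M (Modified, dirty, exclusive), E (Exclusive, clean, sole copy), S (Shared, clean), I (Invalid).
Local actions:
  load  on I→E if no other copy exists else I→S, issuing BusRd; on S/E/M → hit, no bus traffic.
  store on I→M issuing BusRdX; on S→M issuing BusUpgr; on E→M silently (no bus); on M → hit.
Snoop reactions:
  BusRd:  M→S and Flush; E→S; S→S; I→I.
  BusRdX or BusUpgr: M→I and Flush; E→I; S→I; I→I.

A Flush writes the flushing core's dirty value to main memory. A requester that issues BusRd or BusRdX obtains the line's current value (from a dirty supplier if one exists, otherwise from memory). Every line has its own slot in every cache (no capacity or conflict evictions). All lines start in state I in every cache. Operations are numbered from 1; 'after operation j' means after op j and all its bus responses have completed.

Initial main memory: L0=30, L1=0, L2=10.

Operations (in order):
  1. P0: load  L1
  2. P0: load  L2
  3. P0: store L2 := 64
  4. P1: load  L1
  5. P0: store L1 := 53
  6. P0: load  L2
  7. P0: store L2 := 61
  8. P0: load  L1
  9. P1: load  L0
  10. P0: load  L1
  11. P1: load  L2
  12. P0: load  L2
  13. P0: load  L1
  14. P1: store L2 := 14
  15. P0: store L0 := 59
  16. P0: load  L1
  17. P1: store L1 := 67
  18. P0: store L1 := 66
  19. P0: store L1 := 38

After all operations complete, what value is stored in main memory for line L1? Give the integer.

memory[L1] = 67

step 1: P0: load  L1  ⟶  EI  (L1)  txn=BusRd  M[L1]=0
step 2: P0: load  L2  ⟶  EI  (L2)  txn=BusRd  M[L2]=10
step 3: P0: store L2 := 64  ⟶  MI  (L2)  txn=∅  M[L2]=10
step 4: P1: load  L1  ⟶  SS  (L1)  txn=BusRd  M[L1]=0
step 5: P0: store L1 := 53  ⟶  MI  (L1)  txn=BusUpgr  M[L1]=0
step 6: P0: load  L2  ⟶  MI  (L2)  txn=∅  M[L2]=10
step 7: P0: store L2 := 61  ⟶  MI  (L2)  txn=∅  M[L2]=10
step 8: P0: load  L1  ⟶  MI  (L1)  txn=∅  M[L1]=0
step 9: P1: load  L0  ⟶  IE  (L0)  txn=BusRd  M[L0]=30
step 10: P0: load  L1  ⟶  MI  (L1)  txn=∅  M[L1]=0
step 11: P1: load  L2  ⟶  SS  (L2)  txn=BusRd+Flush  M[L2]=61
step 12: P0: load  L2  ⟶  SS  (L2)  txn=∅  M[L2]=61
step 13: P0: load  L1  ⟶  MI  (L1)  txn=∅  M[L1]=0
step 14: P1: store L2 := 14  ⟶  IM  (L2)  txn=BusUpgr  M[L2]=61
step 15: P0: store L0 := 59  ⟶  MI  (L0)  txn=BusRdX  M[L0]=30
step 16: P0: load  L1  ⟶  MI  (L1)  txn=∅  M[L1]=0
step 17: P1: store L1 := 67  ⟶  IM  (L1)  txn=BusRdX+Flush  M[L1]=53
step 18: P0: store L1 := 66  ⟶  MI  (L1)  txn=BusRdX+Flush  M[L1]=67
step 19: P0: store L1 := 38  ⟶  MI  (L1)  txn=∅  M[L1]=67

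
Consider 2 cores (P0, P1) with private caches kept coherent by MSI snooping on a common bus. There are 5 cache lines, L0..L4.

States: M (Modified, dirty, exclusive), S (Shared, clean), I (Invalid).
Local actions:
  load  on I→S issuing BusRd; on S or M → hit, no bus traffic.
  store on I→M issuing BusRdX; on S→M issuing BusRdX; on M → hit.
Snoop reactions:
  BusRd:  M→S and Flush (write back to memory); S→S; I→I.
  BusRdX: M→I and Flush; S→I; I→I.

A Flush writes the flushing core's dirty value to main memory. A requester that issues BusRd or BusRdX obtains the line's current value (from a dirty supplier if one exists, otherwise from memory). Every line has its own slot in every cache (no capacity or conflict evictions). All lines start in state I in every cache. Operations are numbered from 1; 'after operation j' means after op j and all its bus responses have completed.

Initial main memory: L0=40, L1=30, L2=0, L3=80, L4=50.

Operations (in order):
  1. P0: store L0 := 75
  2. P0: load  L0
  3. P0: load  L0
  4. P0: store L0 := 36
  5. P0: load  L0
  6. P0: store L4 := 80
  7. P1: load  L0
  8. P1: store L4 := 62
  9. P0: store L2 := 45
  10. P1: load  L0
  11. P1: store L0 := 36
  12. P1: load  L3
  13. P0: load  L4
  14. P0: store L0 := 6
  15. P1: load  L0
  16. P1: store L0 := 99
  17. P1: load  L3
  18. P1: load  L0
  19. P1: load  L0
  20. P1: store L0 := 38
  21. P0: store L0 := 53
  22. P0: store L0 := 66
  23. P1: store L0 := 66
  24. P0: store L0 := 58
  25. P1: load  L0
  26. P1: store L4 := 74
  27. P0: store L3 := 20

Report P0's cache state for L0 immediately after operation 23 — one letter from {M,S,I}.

state = I

[1] P0: store L0 := 75 | P0:M(75), P1:I | bus: BusRdX
[2] P0: load  L0 | P0:M(75), P1:I | bus: none
[3] P0: load  L0 | P0:M(75), P1:I | bus: none
[4] P0: store L0 := 36 | P0:M(36), P1:I | bus: none
[5] P0: load  L0 | P0:M(36), P1:I | bus: none
[6] P0: store L4 := 80 | P0:M(80), P1:I | bus: BusRdX
[7] P1: load  L0 | P0:S(36), P1:S(36) | bus: BusRd,Flush
[8] P1: store L4 := 62 | P0:I, P1:M(62) | bus: BusRdX,Flush
[9] P0: store L2 := 45 | P0:M(45), P1:I | bus: BusRdX
[10] P1: load  L0 | P0:S(36), P1:S(36) | bus: none
[11] P1: store L0 := 36 | P0:I, P1:M(36) | bus: BusRdX
[12] P1: load  L3 | P0:I, P1:S(80) | bus: BusRd
[13] P0: load  L4 | P0:S(62), P1:S(62) | bus: BusRd,Flush
[14] P0: store L0 := 6 | P0:M(6), P1:I | bus: BusRdX,Flush
[15] P1: load  L0 | P0:S(6), P1:S(6) | bus: BusRd,Flush
[16] P1: store L0 := 99 | P0:I, P1:M(99) | bus: BusRdX
[17] P1: load  L3 | P0:I, P1:S(80) | bus: none
[18] P1: load  L0 | P0:I, P1:M(99) | bus: none
[19] P1: load  L0 | P0:I, P1:M(99) | bus: none
[20] P1: store L0 := 38 | P0:I, P1:M(38) | bus: none
[21] P0: store L0 := 53 | P0:M(53), P1:I | bus: BusRdX,Flush
[22] P0: store L0 := 66 | P0:M(66), P1:I | bus: none
[23] P1: store L0 := 66 | P0:I, P1:M(66) | bus: BusRdX,Flush
[24] P0: store L0 := 58 | P0:M(58), P1:I | bus: BusRdX,Flush
[25] P1: load  L0 | P0:S(58), P1:S(58) | bus: BusRd,Flush
[26] P1: store L4 := 74 | P0:I, P1:M(74) | bus: BusRdX
[27] P0: store L3 := 20 | P0:M(20), P1:I | bus: BusRdX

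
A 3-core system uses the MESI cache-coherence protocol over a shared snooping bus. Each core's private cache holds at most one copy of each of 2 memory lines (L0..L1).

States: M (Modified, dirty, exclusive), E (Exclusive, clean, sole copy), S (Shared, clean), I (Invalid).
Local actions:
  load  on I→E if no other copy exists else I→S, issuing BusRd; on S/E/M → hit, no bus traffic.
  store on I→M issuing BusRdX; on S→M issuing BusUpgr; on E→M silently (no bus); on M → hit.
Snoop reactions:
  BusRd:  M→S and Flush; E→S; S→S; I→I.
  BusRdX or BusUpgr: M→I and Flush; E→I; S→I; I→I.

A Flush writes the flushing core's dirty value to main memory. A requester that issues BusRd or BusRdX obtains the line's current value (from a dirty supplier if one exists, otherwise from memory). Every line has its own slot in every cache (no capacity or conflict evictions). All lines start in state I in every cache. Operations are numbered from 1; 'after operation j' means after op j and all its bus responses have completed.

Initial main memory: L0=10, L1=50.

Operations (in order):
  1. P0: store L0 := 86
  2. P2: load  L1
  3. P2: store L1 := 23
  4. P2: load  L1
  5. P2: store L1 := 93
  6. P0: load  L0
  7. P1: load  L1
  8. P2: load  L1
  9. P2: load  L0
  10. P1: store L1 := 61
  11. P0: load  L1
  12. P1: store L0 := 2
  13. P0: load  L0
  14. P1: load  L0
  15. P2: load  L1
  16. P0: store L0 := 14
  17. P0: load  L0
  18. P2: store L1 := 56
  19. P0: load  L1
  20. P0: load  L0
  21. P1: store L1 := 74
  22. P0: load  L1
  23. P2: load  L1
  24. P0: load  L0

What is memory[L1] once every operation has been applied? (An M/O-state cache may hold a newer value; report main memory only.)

step 1: P0: store L0 := 86  ⟶  MII  (L0)  txn=BusRdX  M[L0]=10
step 2: P2: load  L1  ⟶  IIE  (L1)  txn=BusRd  M[L1]=50
step 3: P2: store L1 := 23  ⟶  IIM  (L1)  txn=∅  M[L1]=50
step 4: P2: load  L1  ⟶  IIM  (L1)  txn=∅  M[L1]=50
step 5: P2: store L1 := 93  ⟶  IIM  (L1)  txn=∅  M[L1]=50
step 6: P0: load  L0  ⟶  MII  (L0)  txn=∅  M[L0]=10
step 7: P1: load  L1  ⟶  ISS  (L1)  txn=BusRd+Flush  M[L1]=93
step 8: P2: load  L1  ⟶  ISS  (L1)  txn=∅  M[L1]=93
step 9: P2: load  L0  ⟶  SIS  (L0)  txn=BusRd+Flush  M[L0]=86
step 10: P1: store L1 := 61  ⟶  IMI  (L1)  txn=BusUpgr  M[L1]=93
step 11: P0: load  L1  ⟶  SSI  (L1)  txn=BusRd+Flush  M[L1]=61
step 12: P1: store L0 := 2  ⟶  IMI  (L0)  txn=BusRdX  M[L0]=86
step 13: P0: load  L0  ⟶  SSI  (L0)  txn=BusRd+Flush  M[L0]=2
step 14: P1: load  L0  ⟶  SSI  (L0)  txn=∅  M[L0]=2
step 15: P2: load  L1  ⟶  SSS  (L1)  txn=BusRd  M[L1]=61
step 16: P0: store L0 := 14  ⟶  MII  (L0)  txn=BusUpgr  M[L0]=2
step 17: P0: load  L0  ⟶  MII  (L0)  txn=∅  M[L0]=2
step 18: P2: store L1 := 56  ⟶  IIM  (L1)  txn=BusUpgr  M[L1]=61
step 19: P0: load  L1  ⟶  SIS  (L1)  txn=BusRd+Flush  M[L1]=56
step 20: P0: load  L0  ⟶  MII  (L0)  txn=∅  M[L0]=2
step 21: P1: store L1 := 74  ⟶  IMI  (L1)  txn=BusRdX  M[L1]=56
step 22: P0: load  L1  ⟶  SSI  (L1)  txn=BusRd+Flush  M[L1]=74
step 23: P2: load  L1  ⟶  SSS  (L1)  txn=BusRd  M[L1]=74
step 24: P0: load  L0  ⟶  MII  (L0)  txn=∅  M[L0]=2

memory[L1] = 74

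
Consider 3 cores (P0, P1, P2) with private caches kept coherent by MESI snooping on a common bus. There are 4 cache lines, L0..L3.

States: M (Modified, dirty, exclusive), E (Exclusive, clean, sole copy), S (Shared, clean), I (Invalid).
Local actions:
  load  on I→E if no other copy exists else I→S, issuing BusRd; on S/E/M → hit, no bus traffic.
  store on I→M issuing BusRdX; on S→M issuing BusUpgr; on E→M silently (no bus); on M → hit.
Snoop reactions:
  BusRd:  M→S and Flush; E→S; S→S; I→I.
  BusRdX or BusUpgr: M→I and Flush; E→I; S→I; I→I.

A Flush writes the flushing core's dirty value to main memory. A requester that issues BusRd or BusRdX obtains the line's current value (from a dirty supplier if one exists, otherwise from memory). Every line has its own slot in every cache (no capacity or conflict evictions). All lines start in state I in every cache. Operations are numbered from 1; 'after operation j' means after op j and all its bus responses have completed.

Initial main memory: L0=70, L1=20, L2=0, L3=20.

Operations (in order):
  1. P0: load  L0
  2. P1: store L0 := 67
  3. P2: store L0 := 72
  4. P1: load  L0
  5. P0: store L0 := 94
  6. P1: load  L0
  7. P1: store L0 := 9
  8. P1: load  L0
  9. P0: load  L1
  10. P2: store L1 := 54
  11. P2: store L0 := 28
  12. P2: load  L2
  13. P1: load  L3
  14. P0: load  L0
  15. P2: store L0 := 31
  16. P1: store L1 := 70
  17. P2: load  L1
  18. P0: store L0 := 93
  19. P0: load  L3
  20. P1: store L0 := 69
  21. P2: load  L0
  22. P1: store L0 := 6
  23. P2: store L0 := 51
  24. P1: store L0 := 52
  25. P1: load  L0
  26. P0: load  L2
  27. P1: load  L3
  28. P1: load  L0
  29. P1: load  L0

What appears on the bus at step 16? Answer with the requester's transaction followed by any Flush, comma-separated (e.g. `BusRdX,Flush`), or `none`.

1. P0: load  L0  bus=[BusRd]  L0: P0=E P1=I P2=I  mem[L0]=70
2. P1: store L0 := 67  bus=[BusRdX]  L0: P0=I P1=M P2=I  mem[L0]=70
3. P2: store L0 := 72  bus=[BusRdX,Flush]  L0: P0=I P1=I P2=M  mem[L0]=67
4. P1: load  L0  bus=[BusRd,Flush]  L0: P0=I P1=S P2=S  mem[L0]=72
5. P0: store L0 := 94  bus=[BusRdX]  L0: P0=M P1=I P2=I  mem[L0]=72
6. P1: load  L0  bus=[BusRd,Flush]  L0: P0=S P1=S P2=I  mem[L0]=94
7. P1: store L0 := 9  bus=[BusUpgr]  L0: P0=I P1=M P2=I  mem[L0]=94
8. P1: load  L0  bus=[-]  L0: P0=I P1=M P2=I  mem[L0]=94
9. P0: load  L1  bus=[BusRd]  L1: P0=E P1=I P2=I  mem[L1]=20
10. P2: store L1 := 54  bus=[BusRdX]  L1: P0=I P1=I P2=M  mem[L1]=20
11. P2: store L0 := 28  bus=[BusRdX,Flush]  L0: P0=I P1=I P2=M  mem[L0]=9
12. P2: load  L2  bus=[BusRd]  L2: P0=I P1=I P2=E  mem[L2]=0
13. P1: load  L3  bus=[BusRd]  L3: P0=I P1=E P2=I  mem[L3]=20
14. P0: load  L0  bus=[BusRd,Flush]  L0: P0=S P1=I P2=S  mem[L0]=28
15. P2: store L0 := 31  bus=[BusUpgr]  L0: P0=I P1=I P2=M  mem[L0]=28
16. P1: store L1 := 70  bus=[BusRdX,Flush]  L1: P0=I P1=M P2=I  mem[L1]=54
17. P2: load  L1  bus=[BusRd,Flush]  L1: P0=I P1=S P2=S  mem[L1]=70
18. P0: store L0 := 93  bus=[BusRdX,Flush]  L0: P0=M P1=I P2=I  mem[L0]=31
19. P0: load  L3  bus=[BusRd]  L3: P0=S P1=S P2=I  mem[L3]=20
20. P1: store L0 := 69  bus=[BusRdX,Flush]  L0: P0=I P1=M P2=I  mem[L0]=93
21. P2: load  L0  bus=[BusRd,Flush]  L0: P0=I P1=S P2=S  mem[L0]=69
22. P1: store L0 := 6  bus=[BusUpgr]  L0: P0=I P1=M P2=I  mem[L0]=69
23. P2: store L0 := 51  bus=[BusRdX,Flush]  L0: P0=I P1=I P2=M  mem[L0]=6
24. P1: store L0 := 52  bus=[BusRdX,Flush]  L0: P0=I P1=M P2=I  mem[L0]=51
25. P1: load  L0  bus=[-]  L0: P0=I P1=M P2=I  mem[L0]=51
26. P0: load  L2  bus=[BusRd]  L2: P0=S P1=I P2=S  mem[L2]=0
27. P1: load  L3  bus=[-]  L3: P0=S P1=S P2=I  mem[L3]=20
28. P1: load  L0  bus=[-]  L0: P0=I P1=M P2=I  mem[L0]=51
29. P1: load  L0  bus=[-]  L0: P0=I P1=M P2=I  mem[L0]=51

bus = BusRdX,Flush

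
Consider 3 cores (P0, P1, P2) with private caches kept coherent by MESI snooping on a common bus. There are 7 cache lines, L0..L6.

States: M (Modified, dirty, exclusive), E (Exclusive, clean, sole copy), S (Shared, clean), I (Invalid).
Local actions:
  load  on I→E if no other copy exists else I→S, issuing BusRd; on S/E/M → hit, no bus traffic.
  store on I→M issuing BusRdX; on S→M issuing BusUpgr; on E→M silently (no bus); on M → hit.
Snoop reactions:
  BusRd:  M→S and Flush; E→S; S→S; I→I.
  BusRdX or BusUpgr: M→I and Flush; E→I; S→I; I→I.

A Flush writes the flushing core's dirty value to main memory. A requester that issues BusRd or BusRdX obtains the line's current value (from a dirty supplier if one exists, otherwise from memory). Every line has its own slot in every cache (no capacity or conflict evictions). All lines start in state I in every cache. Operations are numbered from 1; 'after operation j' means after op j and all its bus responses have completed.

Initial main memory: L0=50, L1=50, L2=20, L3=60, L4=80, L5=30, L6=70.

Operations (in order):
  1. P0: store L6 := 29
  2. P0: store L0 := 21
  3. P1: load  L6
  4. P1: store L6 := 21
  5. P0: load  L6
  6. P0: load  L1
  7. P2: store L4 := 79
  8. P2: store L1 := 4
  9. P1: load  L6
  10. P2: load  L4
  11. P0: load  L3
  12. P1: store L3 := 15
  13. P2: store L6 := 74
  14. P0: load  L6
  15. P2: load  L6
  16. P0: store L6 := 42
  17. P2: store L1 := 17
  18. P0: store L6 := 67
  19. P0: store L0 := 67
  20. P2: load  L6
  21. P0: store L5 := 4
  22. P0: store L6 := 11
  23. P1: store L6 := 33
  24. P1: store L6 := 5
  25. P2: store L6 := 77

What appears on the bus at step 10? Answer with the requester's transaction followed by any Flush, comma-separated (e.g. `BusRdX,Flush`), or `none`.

bus = none

step 1: P0: store L6 := 29  ⟶  MII  (L6)  txn=BusRdX  M[L6]=70
step 2: P0: store L0 := 21  ⟶  MII  (L0)  txn=BusRdX  M[L0]=50
step 3: P1: load  L6  ⟶  SSI  (L6)  txn=BusRd+Flush  M[L6]=29
step 4: P1: store L6 := 21  ⟶  IMI  (L6)  txn=BusUpgr  M[L6]=29
step 5: P0: load  L6  ⟶  SSI  (L6)  txn=BusRd+Flush  M[L6]=21
step 6: P0: load  L1  ⟶  EII  (L1)  txn=BusRd  M[L1]=50
step 7: P2: store L4 := 79  ⟶  IIM  (L4)  txn=BusRdX  M[L4]=80
step 8: P2: store L1 := 4  ⟶  IIM  (L1)  txn=BusRdX  M[L1]=50
step 9: P1: load  L6  ⟶  SSI  (L6)  txn=∅  M[L6]=21
step 10: P2: load  L4  ⟶  IIM  (L4)  txn=∅  M[L4]=80
step 11: P0: load  L3  ⟶  EII  (L3)  txn=BusRd  M[L3]=60
step 12: P1: store L3 := 15  ⟶  IMI  (L3)  txn=BusRdX  M[L3]=60
step 13: P2: store L6 := 74  ⟶  IIM  (L6)  txn=BusRdX  M[L6]=21
step 14: P0: load  L6  ⟶  SIS  (L6)  txn=BusRd+Flush  M[L6]=74
step 15: P2: load  L6  ⟶  SIS  (L6)  txn=∅  M[L6]=74
step 16: P0: store L6 := 42  ⟶  MII  (L6)  txn=BusUpgr  M[L6]=74
step 17: P2: store L1 := 17  ⟶  IIM  (L1)  txn=∅  M[L1]=50
step 18: P0: store L6 := 67  ⟶  MII  (L6)  txn=∅  M[L6]=74
step 19: P0: store L0 := 67  ⟶  MII  (L0)  txn=∅  M[L0]=50
step 20: P2: load  L6  ⟶  SIS  (L6)  txn=BusRd+Flush  M[L6]=67
step 21: P0: store L5 := 4  ⟶  MII  (L5)  txn=BusRdX  M[L5]=30
step 22: P0: store L6 := 11  ⟶  MII  (L6)  txn=BusUpgr  M[L6]=67
step 23: P1: store L6 := 33  ⟶  IMI  (L6)  txn=BusRdX+Flush  M[L6]=11
step 24: P1: store L6 := 5  ⟶  IMI  (L6)  txn=∅  M[L6]=11
step 25: P2: store L6 := 77  ⟶  IIM  (L6)  txn=BusRdX+Flush  M[L6]=5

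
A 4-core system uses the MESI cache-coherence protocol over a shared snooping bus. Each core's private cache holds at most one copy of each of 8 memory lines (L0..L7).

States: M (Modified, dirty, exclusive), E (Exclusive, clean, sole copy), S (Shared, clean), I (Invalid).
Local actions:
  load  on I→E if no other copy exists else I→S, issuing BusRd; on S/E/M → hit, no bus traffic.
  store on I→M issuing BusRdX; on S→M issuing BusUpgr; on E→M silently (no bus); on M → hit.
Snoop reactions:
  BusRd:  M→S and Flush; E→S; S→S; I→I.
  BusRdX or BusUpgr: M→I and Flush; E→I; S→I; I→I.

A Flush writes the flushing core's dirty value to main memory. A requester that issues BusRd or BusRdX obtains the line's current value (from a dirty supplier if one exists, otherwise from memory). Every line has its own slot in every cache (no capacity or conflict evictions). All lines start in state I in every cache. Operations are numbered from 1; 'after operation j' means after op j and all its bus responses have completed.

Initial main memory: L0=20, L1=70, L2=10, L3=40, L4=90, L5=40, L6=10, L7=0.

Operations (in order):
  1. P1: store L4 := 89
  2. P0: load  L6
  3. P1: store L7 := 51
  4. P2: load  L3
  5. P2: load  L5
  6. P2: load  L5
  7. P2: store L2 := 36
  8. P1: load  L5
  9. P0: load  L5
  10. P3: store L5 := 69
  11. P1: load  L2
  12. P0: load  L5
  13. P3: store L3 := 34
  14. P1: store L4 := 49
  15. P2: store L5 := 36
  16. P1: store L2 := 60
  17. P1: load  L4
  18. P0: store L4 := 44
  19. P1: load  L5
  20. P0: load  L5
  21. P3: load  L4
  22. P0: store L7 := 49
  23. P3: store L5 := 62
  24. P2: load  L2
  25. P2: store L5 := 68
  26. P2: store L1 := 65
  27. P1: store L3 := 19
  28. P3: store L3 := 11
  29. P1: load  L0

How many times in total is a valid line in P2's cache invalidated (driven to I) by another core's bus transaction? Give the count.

1. P1: store L4 := 89  bus=[BusRdX]  L4: P0=I P1=M P2=I P3=I  mem[L4]=90
2. P0: load  L6  bus=[BusRd]  L6: P0=E P1=I P2=I P3=I  mem[L6]=10
3. P1: store L7 := 51  bus=[BusRdX]  L7: P0=I P1=M P2=I P3=I  mem[L7]=0
4. P2: load  L3  bus=[BusRd]  L3: P0=I P1=I P2=E P3=I  mem[L3]=40
5. P2: load  L5  bus=[BusRd]  L5: P0=I P1=I P2=E P3=I  mem[L5]=40
6. P2: load  L5  bus=[-]  L5: P0=I P1=I P2=E P3=I  mem[L5]=40
7. P2: store L2 := 36  bus=[BusRdX]  L2: P0=I P1=I P2=M P3=I  mem[L2]=10
8. P1: load  L5  bus=[BusRd]  L5: P0=I P1=S P2=S P3=I  mem[L5]=40
9. P0: load  L5  bus=[BusRd]  L5: P0=S P1=S P2=S P3=I  mem[L5]=40
10. P3: store L5 := 69  bus=[BusRdX]  L5: P0=I P1=I P2=I P3=M  mem[L5]=40
11. P1: load  L2  bus=[BusRd,Flush]  L2: P0=I P1=S P2=S P3=I  mem[L2]=36
12. P0: load  L5  bus=[BusRd,Flush]  L5: P0=S P1=I P2=I P3=S  mem[L5]=69
13. P3: store L3 := 34  bus=[BusRdX]  L3: P0=I P1=I P2=I P3=M  mem[L3]=40
14. P1: store L4 := 49  bus=[-]  L4: P0=I P1=M P2=I P3=I  mem[L4]=90
15. P2: store L5 := 36  bus=[BusRdX]  L5: P0=I P1=I P2=M P3=I  mem[L5]=69
16. P1: store L2 := 60  bus=[BusUpgr]  L2: P0=I P1=M P2=I P3=I  mem[L2]=36
17. P1: load  L4  bus=[-]  L4: P0=I P1=M P2=I P3=I  mem[L4]=90
18. P0: store L4 := 44  bus=[BusRdX,Flush]  L4: P0=M P1=I P2=I P3=I  mem[L4]=49
19. P1: load  L5  bus=[BusRd,Flush]  L5: P0=I P1=S P2=S P3=I  mem[L5]=36
20. P0: load  L5  bus=[BusRd]  L5: P0=S P1=S P2=S P3=I  mem[L5]=36
21. P3: load  L4  bus=[BusRd,Flush]  L4: P0=S P1=I P2=I P3=S  mem[L4]=44
22. P0: store L7 := 49  bus=[BusRdX,Flush]  L7: P0=M P1=I P2=I P3=I  mem[L7]=51
23. P3: store L5 := 62  bus=[BusRdX]  L5: P0=I P1=I P2=I P3=M  mem[L5]=36
24. P2: load  L2  bus=[BusRd,Flush]  L2: P0=I P1=S P2=S P3=I  mem[L2]=60
25. P2: store L5 := 68  bus=[BusRdX,Flush]  L5: P0=I P1=I P2=M P3=I  mem[L5]=62
26. P2: store L1 := 65  bus=[BusRdX]  L1: P0=I P1=I P2=M P3=I  mem[L1]=70
27. P1: store L3 := 19  bus=[BusRdX,Flush]  L3: P0=I P1=M P2=I P3=I  mem[L3]=34
28. P3: store L3 := 11  bus=[BusRdX,Flush]  L3: P0=I P1=I P2=I P3=M  mem[L3]=19
29. P1: load  L0  bus=[BusRd]  L0: P0=I P1=E P2=I P3=I  mem[L0]=20

invalidations = 4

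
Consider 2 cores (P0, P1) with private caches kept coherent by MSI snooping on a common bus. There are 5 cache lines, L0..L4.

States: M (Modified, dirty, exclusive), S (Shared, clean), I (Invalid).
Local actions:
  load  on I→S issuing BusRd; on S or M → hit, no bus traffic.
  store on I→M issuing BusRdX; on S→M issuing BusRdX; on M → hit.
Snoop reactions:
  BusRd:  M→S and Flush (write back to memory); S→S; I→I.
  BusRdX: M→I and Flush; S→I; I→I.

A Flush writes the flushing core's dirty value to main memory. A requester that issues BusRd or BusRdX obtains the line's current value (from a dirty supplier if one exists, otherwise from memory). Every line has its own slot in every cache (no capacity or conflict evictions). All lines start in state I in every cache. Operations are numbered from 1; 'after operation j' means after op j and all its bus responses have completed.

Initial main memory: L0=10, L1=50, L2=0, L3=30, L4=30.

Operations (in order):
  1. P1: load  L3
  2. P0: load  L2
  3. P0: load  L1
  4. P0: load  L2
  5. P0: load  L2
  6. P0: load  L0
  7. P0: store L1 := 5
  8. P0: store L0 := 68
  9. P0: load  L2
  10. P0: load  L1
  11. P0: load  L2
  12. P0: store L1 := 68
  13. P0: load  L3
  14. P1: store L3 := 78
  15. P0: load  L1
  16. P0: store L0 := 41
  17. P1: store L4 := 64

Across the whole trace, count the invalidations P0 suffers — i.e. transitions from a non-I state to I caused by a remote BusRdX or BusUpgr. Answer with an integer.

invalidations = 1

  op1 P1: load  L3 → I/S on L3; bus BusRd; mem=30
  op2 P0: load  L2 → S/I on L2; bus BusRd; mem=0
  op3 P0: load  L1 → S/I on L1; bus BusRd; mem=50
  op4 P0: load  L2 → S/I on L2; bus (none); mem=0
  op5 P0: load  L2 → S/I on L2; bus (none); mem=0
  op6 P0: load  L0 → S/I on L0; bus BusRd; mem=10
  op7 P0: store L1 := 5 → M/I on L1; bus BusRdX; mem=50
  op8 P0: store L0 := 68 → M/I on L0; bus BusRdX; mem=10
  op9 P0: load  L2 → S/I on L2; bus (none); mem=0
  op10 P0: load  L1 → M/I on L1; bus (none); mem=50
  op11 P0: load  L2 → S/I on L2; bus (none); mem=0
  op12 P0: store L1 := 68 → M/I on L1; bus (none); mem=50
  op13 P0: load  L3 → S/S on L3; bus BusRd; mem=30
  op14 P1: store L3 := 78 → I/M on L3; bus BusRdX; mem=30
  op15 P0: load  L1 → M/I on L1; bus (none); mem=50
  op16 P0: store L0 := 41 → M/I on L0; bus (none); mem=10
  op17 P1: store L4 := 64 → I/M on L4; bus BusRdX; mem=30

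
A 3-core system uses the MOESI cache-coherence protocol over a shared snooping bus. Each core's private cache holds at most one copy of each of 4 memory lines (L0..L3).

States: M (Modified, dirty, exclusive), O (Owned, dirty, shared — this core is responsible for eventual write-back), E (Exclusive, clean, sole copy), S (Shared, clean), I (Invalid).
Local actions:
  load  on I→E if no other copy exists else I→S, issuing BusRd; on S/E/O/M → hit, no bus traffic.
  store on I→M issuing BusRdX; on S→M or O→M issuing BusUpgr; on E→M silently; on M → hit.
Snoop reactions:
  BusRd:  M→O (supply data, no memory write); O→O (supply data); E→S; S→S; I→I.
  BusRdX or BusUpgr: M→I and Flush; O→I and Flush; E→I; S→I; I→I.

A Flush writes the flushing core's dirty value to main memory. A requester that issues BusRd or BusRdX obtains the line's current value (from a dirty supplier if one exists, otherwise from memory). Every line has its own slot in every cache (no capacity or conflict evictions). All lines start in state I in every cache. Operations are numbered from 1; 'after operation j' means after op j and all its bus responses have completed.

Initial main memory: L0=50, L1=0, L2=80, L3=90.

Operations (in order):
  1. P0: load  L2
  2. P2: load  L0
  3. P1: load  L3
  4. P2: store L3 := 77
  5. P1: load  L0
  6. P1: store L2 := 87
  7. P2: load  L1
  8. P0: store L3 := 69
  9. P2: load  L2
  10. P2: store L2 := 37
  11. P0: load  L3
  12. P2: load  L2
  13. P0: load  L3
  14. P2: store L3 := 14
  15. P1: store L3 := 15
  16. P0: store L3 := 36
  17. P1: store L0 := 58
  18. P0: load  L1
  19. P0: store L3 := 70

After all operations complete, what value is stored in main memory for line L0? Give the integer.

memory[L0] = 50

1. P0: load  L2  bus=[BusRd]  L2: P0=E P1=I P2=I  mem[L2]=80
2. P2: load  L0  bus=[BusRd]  L0: P0=I P1=I P2=E  mem[L0]=50
3. P1: load  L3  bus=[BusRd]  L3: P0=I P1=E P2=I  mem[L3]=90
4. P2: store L3 := 77  bus=[BusRdX]  L3: P0=I P1=I P2=M  mem[L3]=90
5. P1: load  L0  bus=[BusRd]  L0: P0=I P1=S P2=S  mem[L0]=50
6. P1: store L2 := 87  bus=[BusRdX]  L2: P0=I P1=M P2=I  mem[L2]=80
7. P2: load  L1  bus=[BusRd]  L1: P0=I P1=I P2=E  mem[L1]=0
8. P0: store L3 := 69  bus=[BusRdX,Flush]  L3: P0=M P1=I P2=I  mem[L3]=77
9. P2: load  L2  bus=[BusRd]  L2: P0=I P1=O P2=S  mem[L2]=80
10. P2: store L2 := 37  bus=[BusUpgr,Flush]  L2: P0=I P1=I P2=M  mem[L2]=87
11. P0: load  L3  bus=[-]  L3: P0=M P1=I P2=I  mem[L3]=77
12. P2: load  L2  bus=[-]  L2: P0=I P1=I P2=M  mem[L2]=87
13. P0: load  L3  bus=[-]  L3: P0=M P1=I P2=I  mem[L3]=77
14. P2: store L3 := 14  bus=[BusRdX,Flush]  L3: P0=I P1=I P2=M  mem[L3]=69
15. P1: store L3 := 15  bus=[BusRdX,Flush]  L3: P0=I P1=M P2=I  mem[L3]=14
16. P0: store L3 := 36  bus=[BusRdX,Flush]  L3: P0=M P1=I P2=I  mem[L3]=15
17. P1: store L0 := 58  bus=[BusUpgr]  L0: P0=I P1=M P2=I  mem[L0]=50
18. P0: load  L1  bus=[BusRd]  L1: P0=S P1=I P2=S  mem[L1]=0
19. P0: store L3 := 70  bus=[-]  L3: P0=M P1=I P2=I  mem[L3]=15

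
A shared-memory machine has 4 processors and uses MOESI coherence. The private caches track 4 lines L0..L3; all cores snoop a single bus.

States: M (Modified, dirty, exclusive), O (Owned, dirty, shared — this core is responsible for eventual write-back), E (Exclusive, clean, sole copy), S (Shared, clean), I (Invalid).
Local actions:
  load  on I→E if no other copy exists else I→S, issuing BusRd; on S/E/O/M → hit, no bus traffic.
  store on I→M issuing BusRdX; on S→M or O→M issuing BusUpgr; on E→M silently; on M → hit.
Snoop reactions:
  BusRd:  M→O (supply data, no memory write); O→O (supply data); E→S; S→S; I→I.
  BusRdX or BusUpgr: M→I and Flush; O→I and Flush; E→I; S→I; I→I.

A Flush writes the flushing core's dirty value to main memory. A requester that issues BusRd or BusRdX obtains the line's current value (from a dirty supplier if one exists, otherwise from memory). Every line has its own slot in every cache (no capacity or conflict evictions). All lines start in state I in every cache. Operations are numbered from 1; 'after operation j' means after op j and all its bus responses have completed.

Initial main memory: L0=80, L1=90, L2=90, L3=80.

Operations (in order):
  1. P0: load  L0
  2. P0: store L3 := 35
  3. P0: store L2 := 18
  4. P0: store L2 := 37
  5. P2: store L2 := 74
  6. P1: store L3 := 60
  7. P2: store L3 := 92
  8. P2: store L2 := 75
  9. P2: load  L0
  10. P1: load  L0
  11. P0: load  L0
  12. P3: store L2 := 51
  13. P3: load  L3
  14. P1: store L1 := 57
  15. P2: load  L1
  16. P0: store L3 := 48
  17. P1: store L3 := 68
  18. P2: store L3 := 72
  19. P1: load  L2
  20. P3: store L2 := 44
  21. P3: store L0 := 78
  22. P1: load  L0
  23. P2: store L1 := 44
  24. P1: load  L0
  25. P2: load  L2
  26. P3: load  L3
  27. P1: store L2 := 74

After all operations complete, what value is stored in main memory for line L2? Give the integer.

memory[L2] = 44

1. P0: load  L0  bus=[BusRd]  L0: P0=E P1=I P2=I P3=I  mem[L0]=80
2. P0: store L3 := 35  bus=[BusRdX]  L3: P0=M P1=I P2=I P3=I  mem[L3]=80
3. P0: store L2 := 18  bus=[BusRdX]  L2: P0=M P1=I P2=I P3=I  mem[L2]=90
4. P0: store L2 := 37  bus=[-]  L2: P0=M P1=I P2=I P3=I  mem[L2]=90
5. P2: store L2 := 74  bus=[BusRdX,Flush]  L2: P0=I P1=I P2=M P3=I  mem[L2]=37
6. P1: store L3 := 60  bus=[BusRdX,Flush]  L3: P0=I P1=M P2=I P3=I  mem[L3]=35
7. P2: store L3 := 92  bus=[BusRdX,Flush]  L3: P0=I P1=I P2=M P3=I  mem[L3]=60
8. P2: store L2 := 75  bus=[-]  L2: P0=I P1=I P2=M P3=I  mem[L2]=37
9. P2: load  L0  bus=[BusRd]  L0: P0=S P1=I P2=S P3=I  mem[L0]=80
10. P1: load  L0  bus=[BusRd]  L0: P0=S P1=S P2=S P3=I  mem[L0]=80
11. P0: load  L0  bus=[-]  L0: P0=S P1=S P2=S P3=I  mem[L0]=80
12. P3: store L2 := 51  bus=[BusRdX,Flush]  L2: P0=I P1=I P2=I P3=M  mem[L2]=75
13. P3: load  L3  bus=[BusRd]  L3: P0=I P1=I P2=O P3=S  mem[L3]=60
14. P1: store L1 := 57  bus=[BusRdX]  L1: P0=I P1=M P2=I P3=I  mem[L1]=90
15. P2: load  L1  bus=[BusRd]  L1: P0=I P1=O P2=S P3=I  mem[L1]=90
16. P0: store L3 := 48  bus=[BusRdX,Flush]  L3: P0=M P1=I P2=I P3=I  mem[L3]=92
17. P1: store L3 := 68  bus=[BusRdX,Flush]  L3: P0=I P1=M P2=I P3=I  mem[L3]=48
18. P2: store L3 := 72  bus=[BusRdX,Flush]  L3: P0=I P1=I P2=M P3=I  mem[L3]=68
19. P1: load  L2  bus=[BusRd]  L2: P0=I P1=S P2=I P3=O  mem[L2]=75
20. P3: store L2 := 44  bus=[BusUpgr]  L2: P0=I P1=I P2=I P3=M  mem[L2]=75
21. P3: store L0 := 78  bus=[BusRdX]  L0: P0=I P1=I P2=I P3=M  mem[L0]=80
22. P1: load  L0  bus=[BusRd]  L0: P0=I P1=S P2=I P3=O  mem[L0]=80
23. P2: store L1 := 44  bus=[BusUpgr,Flush]  L1: P0=I P1=I P2=M P3=I  mem[L1]=57
24. P1: load  L0  bus=[-]  L0: P0=I P1=S P2=I P3=O  mem[L0]=80
25. P2: load  L2  bus=[BusRd]  L2: P0=I P1=I P2=S P3=O  mem[L2]=75
26. P3: load  L3  bus=[BusRd]  L3: P0=I P1=I P2=O P3=S  mem[L3]=68
27. P1: store L2 := 74  bus=[BusRdX,Flush]  L2: P0=I P1=M P2=I P3=I  mem[L2]=44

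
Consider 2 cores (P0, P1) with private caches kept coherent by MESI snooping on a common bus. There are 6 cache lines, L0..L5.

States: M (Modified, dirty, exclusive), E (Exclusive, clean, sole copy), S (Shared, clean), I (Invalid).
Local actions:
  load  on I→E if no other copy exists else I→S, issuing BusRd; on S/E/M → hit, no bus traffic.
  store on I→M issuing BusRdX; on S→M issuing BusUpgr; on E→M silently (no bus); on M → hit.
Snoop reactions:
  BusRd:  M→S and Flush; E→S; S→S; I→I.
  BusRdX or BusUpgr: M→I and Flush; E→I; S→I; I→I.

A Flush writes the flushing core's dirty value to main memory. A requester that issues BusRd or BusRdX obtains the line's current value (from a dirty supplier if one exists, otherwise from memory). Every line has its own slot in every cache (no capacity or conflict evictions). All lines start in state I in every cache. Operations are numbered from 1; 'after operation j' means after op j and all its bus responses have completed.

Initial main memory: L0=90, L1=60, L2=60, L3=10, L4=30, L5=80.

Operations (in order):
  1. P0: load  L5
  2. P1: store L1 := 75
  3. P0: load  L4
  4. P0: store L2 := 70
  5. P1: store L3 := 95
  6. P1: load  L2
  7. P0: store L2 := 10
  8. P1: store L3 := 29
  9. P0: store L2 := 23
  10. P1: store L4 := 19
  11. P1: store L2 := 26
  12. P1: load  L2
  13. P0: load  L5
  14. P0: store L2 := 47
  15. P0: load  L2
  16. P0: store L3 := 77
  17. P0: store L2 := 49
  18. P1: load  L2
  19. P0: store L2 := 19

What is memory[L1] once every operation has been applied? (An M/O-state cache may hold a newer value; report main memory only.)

1. P0: load  L5  bus=[BusRd]  L5: P0=E P1=I  mem[L5]=80
2. P1: store L1 := 75  bus=[BusRdX]  L1: P0=I P1=M  mem[L1]=60
3. P0: load  L4  bus=[BusRd]  L4: P0=E P1=I  mem[L4]=30
4. P0: store L2 := 70  bus=[BusRdX]  L2: P0=M P1=I  mem[L2]=60
5. P1: store L3 := 95  bus=[BusRdX]  L3: P0=I P1=M  mem[L3]=10
6. P1: load  L2  bus=[BusRd,Flush]  L2: P0=S P1=S  mem[L2]=70
7. P0: store L2 := 10  bus=[BusUpgr]  L2: P0=M P1=I  mem[L2]=70
8. P1: store L3 := 29  bus=[-]  L3: P0=I P1=M  mem[L3]=10
9. P0: store L2 := 23  bus=[-]  L2: P0=M P1=I  mem[L2]=70
10. P1: store L4 := 19  bus=[BusRdX]  L4: P0=I P1=M  mem[L4]=30
11. P1: store L2 := 26  bus=[BusRdX,Flush]  L2: P0=I P1=M  mem[L2]=23
12. P1: load  L2  bus=[-]  L2: P0=I P1=M  mem[L2]=23
13. P0: load  L5  bus=[-]  L5: P0=E P1=I  mem[L5]=80
14. P0: store L2 := 47  bus=[BusRdX,Flush]  L2: P0=M P1=I  mem[L2]=26
15. P0: load  L2  bus=[-]  L2: P0=M P1=I  mem[L2]=26
16. P0: store L3 := 77  bus=[BusRdX,Flush]  L3: P0=M P1=I  mem[L3]=29
17. P0: store L2 := 49  bus=[-]  L2: P0=M P1=I  mem[L2]=26
18. P1: load  L2  bus=[BusRd,Flush]  L2: P0=S P1=S  mem[L2]=49
19. P0: store L2 := 19  bus=[BusUpgr]  L2: P0=M P1=I  mem[L2]=49

memory[L1] = 60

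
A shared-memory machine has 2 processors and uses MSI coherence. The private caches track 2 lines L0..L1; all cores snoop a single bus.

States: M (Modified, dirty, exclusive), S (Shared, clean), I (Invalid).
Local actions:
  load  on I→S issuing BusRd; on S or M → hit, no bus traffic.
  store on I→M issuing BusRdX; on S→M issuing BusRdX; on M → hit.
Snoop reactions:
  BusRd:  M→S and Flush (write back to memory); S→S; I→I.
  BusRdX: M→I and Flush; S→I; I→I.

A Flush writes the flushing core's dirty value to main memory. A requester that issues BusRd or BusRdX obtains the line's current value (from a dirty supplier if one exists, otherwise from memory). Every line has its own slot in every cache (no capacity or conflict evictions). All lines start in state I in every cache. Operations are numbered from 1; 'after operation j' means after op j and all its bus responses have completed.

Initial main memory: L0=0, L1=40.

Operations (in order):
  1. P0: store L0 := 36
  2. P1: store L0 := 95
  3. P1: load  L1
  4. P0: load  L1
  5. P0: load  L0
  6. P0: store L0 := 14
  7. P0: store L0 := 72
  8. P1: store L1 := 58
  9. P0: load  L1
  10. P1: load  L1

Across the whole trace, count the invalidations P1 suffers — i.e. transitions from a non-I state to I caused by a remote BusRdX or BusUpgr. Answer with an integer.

invalidations = 1

  op1 P0: store L0 := 36 → M/I on L0; bus BusRdX; mem=0
  op2 P1: store L0 := 95 → I/M on L0; bus BusRdX Flush; mem=36
  op3 P1: load  L1 → I/S on L1; bus BusRd; mem=40
  op4 P0: load  L1 → S/S on L1; bus BusRd; mem=40
  op5 P0: load  L0 → S/S on L0; bus BusRd Flush; mem=95
  op6 P0: store L0 := 14 → M/I on L0; bus BusRdX; mem=95
  op7 P0: store L0 := 72 → M/I on L0; bus (none); mem=95
  op8 P1: store L1 := 58 → I/M on L1; bus BusRdX; mem=40
  op9 P0: load  L1 → S/S on L1; bus BusRd Flush; mem=58
  op10 P1: load  L1 → S/S on L1; bus (none); mem=58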